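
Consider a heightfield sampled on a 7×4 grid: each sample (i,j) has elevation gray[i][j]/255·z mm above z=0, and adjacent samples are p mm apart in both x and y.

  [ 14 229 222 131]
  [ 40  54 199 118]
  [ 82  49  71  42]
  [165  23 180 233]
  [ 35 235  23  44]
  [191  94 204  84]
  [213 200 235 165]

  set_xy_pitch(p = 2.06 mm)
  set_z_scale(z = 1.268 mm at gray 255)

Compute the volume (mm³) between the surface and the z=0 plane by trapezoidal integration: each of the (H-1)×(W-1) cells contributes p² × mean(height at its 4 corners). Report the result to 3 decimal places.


height_mm = gray/255 × 1.268; cell vol = 2.06² × mean(4 corners)
unit = 2.06² × 1.268 / (4×255) = 0.00527538 mm³ per gray-sum
row 0: Σ corner-gray over 3 cells = 1711  → 9.0262
row 1: Σ corner-gray over 3 cells = 1028  → 5.4231
row 2: Σ corner-gray over 3 cells = 1168  → 6.1616
row 3: Σ corner-gray over 3 cells = 1399  → 7.3803
row 4: Σ corner-gray over 3 cells = 1466  → 7.7337
row 5: Σ corner-gray over 3 cells = 2119  → 11.1785
Σ rows: total corner-gray = 8891  → 46.9034 mm³

46.903


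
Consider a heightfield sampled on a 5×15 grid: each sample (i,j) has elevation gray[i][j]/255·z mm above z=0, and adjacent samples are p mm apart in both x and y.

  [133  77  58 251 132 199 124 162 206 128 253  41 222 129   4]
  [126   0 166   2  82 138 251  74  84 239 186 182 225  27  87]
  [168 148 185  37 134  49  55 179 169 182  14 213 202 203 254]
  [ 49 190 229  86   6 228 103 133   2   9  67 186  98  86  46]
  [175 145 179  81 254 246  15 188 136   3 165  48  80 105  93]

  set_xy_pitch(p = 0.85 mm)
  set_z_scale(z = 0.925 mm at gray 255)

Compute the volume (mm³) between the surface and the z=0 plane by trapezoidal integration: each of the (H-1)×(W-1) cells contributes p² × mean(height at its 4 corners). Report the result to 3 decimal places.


height_mm = gray/255 × 0.925; cell vol = 0.85² × mean(4 corners)
unit = 0.85² × 0.925 / (4×255) = 0.000655208 mm³ per gray-sum
row 0: Σ corner-gray over 14 cells = 7626  → 4.9966
row 1: Σ corner-gray over 14 cells = 7487  → 4.9055
row 2: Σ corner-gray over 14 cells = 6903  → 4.5229
row 3: Σ corner-gray over 14 cells = 6499  → 4.2582
Σ rows: total corner-gray = 28515  → 18.6833 mm³

18.683


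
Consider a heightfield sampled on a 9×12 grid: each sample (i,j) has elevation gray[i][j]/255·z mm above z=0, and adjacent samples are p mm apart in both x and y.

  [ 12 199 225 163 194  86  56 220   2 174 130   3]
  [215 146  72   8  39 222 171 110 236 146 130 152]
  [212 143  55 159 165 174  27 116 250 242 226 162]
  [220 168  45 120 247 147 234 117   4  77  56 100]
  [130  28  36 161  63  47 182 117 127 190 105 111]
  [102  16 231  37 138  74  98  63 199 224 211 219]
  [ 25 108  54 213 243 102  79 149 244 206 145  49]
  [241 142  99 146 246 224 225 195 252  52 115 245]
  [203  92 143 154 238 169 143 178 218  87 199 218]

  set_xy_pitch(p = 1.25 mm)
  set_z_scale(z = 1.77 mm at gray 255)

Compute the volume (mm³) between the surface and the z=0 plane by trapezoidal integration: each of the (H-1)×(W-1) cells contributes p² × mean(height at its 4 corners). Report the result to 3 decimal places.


height_mm = gray/255 × 1.77; cell vol = 1.25² × mean(4 corners)
unit = 1.25² × 1.77 / (4×255) = 0.0027114 mm³ per gray-sum
row 0: Σ corner-gray over 11 cells = 5840  → 15.8346
row 1: Σ corner-gray over 11 cells = 6415  → 17.3936
row 2: Σ corner-gray over 11 cells = 6238  → 16.9137
row 3: Σ corner-gray over 11 cells = 5103  → 13.8363
row 4: Σ corner-gray over 11 cells = 5256  → 14.2511
row 5: Σ corner-gray over 11 cells = 6063  → 16.4392
row 6: Σ corner-gray over 11 cells = 7038  → 19.0828
row 7: Σ corner-gray over 11 cells = 7541  → 20.4466
Σ rows: total corner-gray = 49494  → 134.1979 mm³

134.198


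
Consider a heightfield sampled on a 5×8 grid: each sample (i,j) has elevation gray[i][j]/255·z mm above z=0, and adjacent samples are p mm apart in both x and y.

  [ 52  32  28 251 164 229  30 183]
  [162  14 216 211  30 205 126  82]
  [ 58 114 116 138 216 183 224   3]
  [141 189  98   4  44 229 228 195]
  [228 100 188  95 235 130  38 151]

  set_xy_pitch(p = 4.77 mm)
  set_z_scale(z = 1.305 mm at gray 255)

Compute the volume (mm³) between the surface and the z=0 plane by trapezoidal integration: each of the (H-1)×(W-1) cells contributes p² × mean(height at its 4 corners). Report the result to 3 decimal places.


height_mm = gray/255 × 1.305; cell vol = 4.77² × mean(4 corners)
unit = 4.77² × 1.305 / (4×255) = 0.0291103 mm³ per gray-sum
row 0: Σ corner-gray over 7 cells = 3551  → 103.3708
row 1: Σ corner-gray over 7 cells = 3891  → 113.2683
row 2: Σ corner-gray over 7 cells = 3963  → 115.3642
row 3: Σ corner-gray over 7 cells = 3871  → 112.6861
Σ rows: total corner-gray = 15276  → 444.6894 mm³

444.689


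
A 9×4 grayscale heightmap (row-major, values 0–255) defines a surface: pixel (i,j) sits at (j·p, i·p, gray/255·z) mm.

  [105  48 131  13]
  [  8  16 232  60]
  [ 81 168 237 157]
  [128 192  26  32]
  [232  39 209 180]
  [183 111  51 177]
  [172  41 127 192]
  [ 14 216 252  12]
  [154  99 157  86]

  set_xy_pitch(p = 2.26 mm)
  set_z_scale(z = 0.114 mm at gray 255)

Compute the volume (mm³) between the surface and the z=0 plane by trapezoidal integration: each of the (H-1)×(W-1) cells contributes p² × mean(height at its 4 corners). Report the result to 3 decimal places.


height_mm = gray/255 × 0.114; cell vol = 2.26² × mean(4 corners)
unit = 2.26² × 0.114 / (4×255) = 0.000570849 mm³ per gray-sum
row 0: Σ corner-gray over 3 cells = 1040  → 0.5937
row 1: Σ corner-gray over 3 cells = 1612  → 0.9202
row 2: Σ corner-gray over 3 cells = 1644  → 0.9385
row 3: Σ corner-gray over 3 cells = 1504  → 0.8586
row 4: Σ corner-gray over 3 cells = 1592  → 0.9088
row 5: Σ corner-gray over 3 cells = 1384  → 0.7901
row 6: Σ corner-gray over 3 cells = 1662  → 0.9488
row 7: Σ corner-gray over 3 cells = 1714  → 0.9784
Σ rows: total corner-gray = 12152  → 6.9370 mm³

6.937


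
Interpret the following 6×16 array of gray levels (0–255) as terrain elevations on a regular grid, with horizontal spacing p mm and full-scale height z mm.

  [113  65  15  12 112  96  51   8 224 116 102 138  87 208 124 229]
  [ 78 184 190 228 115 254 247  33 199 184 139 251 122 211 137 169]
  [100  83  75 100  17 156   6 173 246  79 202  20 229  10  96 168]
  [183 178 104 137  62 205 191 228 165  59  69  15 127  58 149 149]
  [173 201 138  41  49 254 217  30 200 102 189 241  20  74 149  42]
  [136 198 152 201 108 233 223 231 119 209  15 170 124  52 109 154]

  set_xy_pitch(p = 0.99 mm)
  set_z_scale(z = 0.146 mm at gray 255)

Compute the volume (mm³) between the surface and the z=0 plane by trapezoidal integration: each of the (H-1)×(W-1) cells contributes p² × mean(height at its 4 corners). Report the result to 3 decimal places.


height_mm = gray/255 × 0.146; cell vol = 0.99² × mean(4 corners)
unit = 0.99² × 0.146 / (4×255) = 0.000140289 mm³ per gray-sum
row 0: Σ corner-gray over 15 cells = 8293  → 1.1634
row 1: Σ corner-gray over 15 cells = 8487  → 1.1906
row 2: Σ corner-gray over 15 cells = 7078  → 0.9930
row 3: Σ corner-gray over 15 cells = 7851  → 1.1014
row 4: Σ corner-gray over 15 cells = 8603  → 1.2069
Σ rows: total corner-gray = 40312  → 5.6553 mm³

5.655


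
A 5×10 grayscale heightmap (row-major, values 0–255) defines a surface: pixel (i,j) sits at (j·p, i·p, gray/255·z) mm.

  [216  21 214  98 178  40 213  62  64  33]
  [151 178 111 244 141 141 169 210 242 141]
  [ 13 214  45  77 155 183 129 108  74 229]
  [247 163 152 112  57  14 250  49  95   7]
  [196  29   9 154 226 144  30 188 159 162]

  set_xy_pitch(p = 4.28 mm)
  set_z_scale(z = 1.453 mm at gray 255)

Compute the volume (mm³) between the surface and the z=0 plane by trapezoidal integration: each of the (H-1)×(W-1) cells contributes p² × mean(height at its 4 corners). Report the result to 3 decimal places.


height_mm = gray/255 × 1.453; cell vol = 4.28² × mean(4 corners)
unit = 4.28² × 1.453 / (4×255) = 0.0260947 mm³ per gray-sum
row 0: Σ corner-gray over 9 cells = 5193  → 135.5100
row 1: Σ corner-gray over 9 cells = 5376  → 140.2853
row 2: Σ corner-gray over 9 cells = 4250  → 110.9026
row 3: Σ corner-gray over 9 cells = 4274  → 111.5289
Σ rows: total corner-gray = 19093  → 498.2269 mm³

498.227


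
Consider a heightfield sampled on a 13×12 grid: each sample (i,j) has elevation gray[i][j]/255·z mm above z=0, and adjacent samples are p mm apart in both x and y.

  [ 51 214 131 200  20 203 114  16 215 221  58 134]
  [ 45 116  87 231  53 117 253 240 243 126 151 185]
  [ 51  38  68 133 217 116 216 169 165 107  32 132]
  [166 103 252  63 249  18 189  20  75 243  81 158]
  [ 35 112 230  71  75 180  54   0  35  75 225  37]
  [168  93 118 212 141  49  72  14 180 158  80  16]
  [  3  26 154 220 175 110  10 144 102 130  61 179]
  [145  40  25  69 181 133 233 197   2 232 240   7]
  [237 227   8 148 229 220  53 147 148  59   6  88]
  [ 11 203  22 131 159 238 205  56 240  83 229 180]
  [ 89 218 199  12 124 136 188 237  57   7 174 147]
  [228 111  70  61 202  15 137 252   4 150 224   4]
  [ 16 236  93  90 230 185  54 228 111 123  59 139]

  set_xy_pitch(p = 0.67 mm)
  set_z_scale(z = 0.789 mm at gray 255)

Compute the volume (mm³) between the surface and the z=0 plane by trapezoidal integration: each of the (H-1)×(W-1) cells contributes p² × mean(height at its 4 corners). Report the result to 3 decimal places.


23.416

height_mm = gray/255 × 0.789; cell vol = 0.67² × mean(4 corners)
unit = 0.67² × 0.789 / (4×255) = 0.000347237 mm³ per gray-sum
row 0: Σ corner-gray over 11 cells = 6433  → 2.2338
row 1: Σ corner-gray over 11 cells = 6169  → 2.1421
row 2: Σ corner-gray over 11 cells = 5615  → 1.9497
row 3: Σ corner-gray over 11 cells = 5096  → 1.7695
row 4: Σ corner-gray over 11 cells = 4604  → 1.5987
row 5: Σ corner-gray over 11 cells = 4864  → 1.6890
row 6: Σ corner-gray over 11 cells = 5302  → 1.8411
row 7: Σ corner-gray over 11 cells = 5671  → 1.9692
row 8: Σ corner-gray over 11 cells = 6138  → 2.1313
row 9: Σ corner-gray over 11 cells = 6263  → 2.1747
row 10: Σ corner-gray over 11 cells = 5624  → 1.9529
row 11: Σ corner-gray over 11 cells = 5657  → 1.9643
Σ rows: total corner-gray = 67436  → 23.4163 mm³


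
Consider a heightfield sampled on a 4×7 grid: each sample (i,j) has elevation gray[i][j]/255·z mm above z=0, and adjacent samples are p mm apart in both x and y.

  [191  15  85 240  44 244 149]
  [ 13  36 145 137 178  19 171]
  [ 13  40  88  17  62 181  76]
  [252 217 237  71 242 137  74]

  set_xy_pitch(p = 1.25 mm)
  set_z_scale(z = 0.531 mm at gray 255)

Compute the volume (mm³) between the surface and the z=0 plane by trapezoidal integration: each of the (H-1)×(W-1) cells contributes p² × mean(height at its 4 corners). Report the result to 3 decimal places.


height_mm = gray/255 × 0.531; cell vol = 1.25² × mean(4 corners)
unit = 1.25² × 0.531 / (4×255) = 0.000813419 mm³ per gray-sum
row 0: Σ corner-gray over 6 cells = 2810  → 2.2857
row 1: Σ corner-gray over 6 cells = 2079  → 1.6911
row 2: Σ corner-gray over 6 cells = 2999  → 2.4394
Σ rows: total corner-gray = 7888  → 6.4163 mm³

6.416


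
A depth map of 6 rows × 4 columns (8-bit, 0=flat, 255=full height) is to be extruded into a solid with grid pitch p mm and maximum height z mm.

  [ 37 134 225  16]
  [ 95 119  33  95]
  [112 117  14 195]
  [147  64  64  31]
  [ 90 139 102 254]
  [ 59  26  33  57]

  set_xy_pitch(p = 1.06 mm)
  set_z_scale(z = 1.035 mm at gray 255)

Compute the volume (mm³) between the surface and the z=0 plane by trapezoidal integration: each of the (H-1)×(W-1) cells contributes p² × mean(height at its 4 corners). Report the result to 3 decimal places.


height_mm = gray/255 × 1.035; cell vol = 1.06² × mean(4 corners)
unit = 1.06² × 1.035 / (4×255) = 0.00114012 mm³ per gray-sum
row 0: Σ corner-gray over 3 cells = 1265  → 1.4423
row 1: Σ corner-gray over 3 cells = 1063  → 1.2120
row 2: Σ corner-gray over 3 cells = 1003  → 1.1435
row 3: Σ corner-gray over 3 cells = 1260  → 1.4366
row 4: Σ corner-gray over 3 cells = 1060  → 1.2085
Σ rows: total corner-gray = 5651  → 6.4428 mm³

6.443


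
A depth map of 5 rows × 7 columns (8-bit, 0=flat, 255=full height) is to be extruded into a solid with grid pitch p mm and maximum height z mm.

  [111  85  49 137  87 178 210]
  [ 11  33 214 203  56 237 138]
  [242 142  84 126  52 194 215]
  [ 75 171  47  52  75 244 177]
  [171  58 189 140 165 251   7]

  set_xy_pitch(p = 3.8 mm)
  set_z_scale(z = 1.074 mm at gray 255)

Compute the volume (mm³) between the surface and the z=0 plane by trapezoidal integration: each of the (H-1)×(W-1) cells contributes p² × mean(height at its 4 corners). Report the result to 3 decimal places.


191.774

height_mm = gray/255 × 1.074; cell vol = 3.8² × mean(4 corners)
unit = 3.8² × 1.074 / (4×255) = 0.0152045 mm³ per gray-sum
row 0: Σ corner-gray over 6 cells = 3028  → 46.0391
row 1: Σ corner-gray over 6 cells = 3288  → 49.9923
row 2: Σ corner-gray over 6 cells = 3083  → 46.8754
row 3: Σ corner-gray over 6 cells = 3214  → 48.8672
Σ rows: total corner-gray = 12613  → 191.7740 mm³


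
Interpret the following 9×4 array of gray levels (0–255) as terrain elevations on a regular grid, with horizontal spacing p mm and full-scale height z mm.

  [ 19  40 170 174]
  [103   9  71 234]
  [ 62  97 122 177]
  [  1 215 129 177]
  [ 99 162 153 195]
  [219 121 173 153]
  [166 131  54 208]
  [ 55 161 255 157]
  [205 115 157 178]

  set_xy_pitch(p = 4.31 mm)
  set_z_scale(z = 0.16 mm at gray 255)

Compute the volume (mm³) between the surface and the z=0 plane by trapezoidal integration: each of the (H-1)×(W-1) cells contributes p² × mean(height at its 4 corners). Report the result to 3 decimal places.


37.776

height_mm = gray/255 × 0.16; cell vol = 4.31² × mean(4 corners)
unit = 4.31² × 0.16 / (4×255) = 0.0029139 mm³ per gray-sum
row 0: Σ corner-gray over 3 cells = 1110  → 3.2344
row 1: Σ corner-gray over 3 cells = 1174  → 3.4209
row 2: Σ corner-gray over 3 cells = 1543  → 4.4961
row 3: Σ corner-gray over 3 cells = 1790  → 5.2159
row 4: Σ corner-gray over 3 cells = 1884  → 5.4898
row 5: Σ corner-gray over 3 cells = 1704  → 4.9653
row 6: Σ corner-gray over 3 cells = 1788  → 5.2100
row 7: Σ corner-gray over 3 cells = 1971  → 5.7433
Σ rows: total corner-gray = 12964  → 37.7758 mm³


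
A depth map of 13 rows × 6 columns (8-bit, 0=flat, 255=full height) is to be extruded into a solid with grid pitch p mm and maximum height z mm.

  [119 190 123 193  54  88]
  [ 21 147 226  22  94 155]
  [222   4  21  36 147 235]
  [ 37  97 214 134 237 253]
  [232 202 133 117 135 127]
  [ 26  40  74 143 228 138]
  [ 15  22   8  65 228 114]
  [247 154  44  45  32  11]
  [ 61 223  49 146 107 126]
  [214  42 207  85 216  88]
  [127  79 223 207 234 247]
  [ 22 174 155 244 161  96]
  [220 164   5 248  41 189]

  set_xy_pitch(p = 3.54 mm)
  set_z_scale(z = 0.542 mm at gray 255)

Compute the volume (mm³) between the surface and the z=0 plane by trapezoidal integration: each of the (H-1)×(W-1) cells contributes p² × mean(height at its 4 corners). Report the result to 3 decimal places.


204.323

height_mm = gray/255 × 0.542; cell vol = 3.54² × mean(4 corners)
unit = 3.54² × 0.542 / (4×255) = 0.00665895 mm³ per gray-sum
row 0: Σ corner-gray over 5 cells = 2481  → 16.5209
row 1: Σ corner-gray over 5 cells = 2027  → 13.4977
row 2: Σ corner-gray over 5 cells = 2527  → 16.8272
row 3: Σ corner-gray over 5 cells = 3187  → 21.2221
row 4: Σ corner-gray over 5 cells = 2667  → 17.7594
row 5: Σ corner-gray over 5 cells = 1909  → 12.7119
row 6: Σ corner-gray over 5 cells = 1583  → 10.5411
row 7: Σ corner-gray over 5 cells = 2045  → 13.6175
row 8: Σ corner-gray over 5 cells = 2639  → 17.5730
row 9: Σ corner-gray over 5 cells = 3262  → 21.7215
row 10: Σ corner-gray over 5 cells = 3446  → 22.9467
row 11: Σ corner-gray over 5 cells = 2911  → 19.3842
Σ rows: total corner-gray = 30684  → 204.3232 mm³


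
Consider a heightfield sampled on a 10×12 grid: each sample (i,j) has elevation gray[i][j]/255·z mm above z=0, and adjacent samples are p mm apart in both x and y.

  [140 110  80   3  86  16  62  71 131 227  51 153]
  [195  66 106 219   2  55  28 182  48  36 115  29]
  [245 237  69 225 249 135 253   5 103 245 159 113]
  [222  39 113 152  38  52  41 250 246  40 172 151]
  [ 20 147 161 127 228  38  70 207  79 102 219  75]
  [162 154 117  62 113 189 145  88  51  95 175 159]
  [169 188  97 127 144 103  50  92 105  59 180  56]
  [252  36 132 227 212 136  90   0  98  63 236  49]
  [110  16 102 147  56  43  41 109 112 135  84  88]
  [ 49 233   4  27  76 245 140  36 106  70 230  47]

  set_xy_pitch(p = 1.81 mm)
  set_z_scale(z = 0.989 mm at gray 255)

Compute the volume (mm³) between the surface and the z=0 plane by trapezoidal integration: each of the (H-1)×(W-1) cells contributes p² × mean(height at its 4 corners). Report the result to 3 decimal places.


height_mm = gray/255 × 0.989; cell vol = 1.81² × mean(4 corners)
unit = 1.81² × 0.989 / (4×255) = 0.00317653 mm³ per gray-sum
row 0: Σ corner-gray over 11 cells = 3905  → 12.4044
row 1: Σ corner-gray over 11 cells = 5656  → 17.9665
row 2: Σ corner-gray over 11 cells = 6377  → 20.2567
row 3: Σ corner-gray over 11 cells = 5510  → 17.5027
row 4: Σ corner-gray over 11 cells = 5550  → 17.6298
row 5: Σ corner-gray over 11 cells = 5214  → 16.5624
row 6: Σ corner-gray over 11 cells = 5276  → 16.7594
row 7: Σ corner-gray over 11 cells = 4649  → 14.7677
row 8: Σ corner-gray over 11 cells = 4318  → 13.7163
Σ rows: total corner-gray = 46455  → 147.5658 mm³

147.566


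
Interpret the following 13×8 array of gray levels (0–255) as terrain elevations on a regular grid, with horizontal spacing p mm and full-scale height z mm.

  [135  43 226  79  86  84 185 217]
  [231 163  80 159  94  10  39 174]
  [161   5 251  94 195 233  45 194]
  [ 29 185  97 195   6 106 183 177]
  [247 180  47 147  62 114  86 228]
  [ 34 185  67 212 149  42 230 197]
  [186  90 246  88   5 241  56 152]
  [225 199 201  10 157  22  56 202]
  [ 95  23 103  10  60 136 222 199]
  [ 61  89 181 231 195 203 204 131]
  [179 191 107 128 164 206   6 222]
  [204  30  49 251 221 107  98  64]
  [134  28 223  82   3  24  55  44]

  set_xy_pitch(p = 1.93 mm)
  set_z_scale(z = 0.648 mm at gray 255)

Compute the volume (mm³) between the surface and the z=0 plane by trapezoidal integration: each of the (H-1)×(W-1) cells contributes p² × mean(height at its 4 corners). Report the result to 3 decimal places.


height_mm = gray/255 × 0.648; cell vol = 1.93² × mean(4 corners)
unit = 1.93² × 0.648 / (4×255) = 0.00236641 mm³ per gray-sum
row 0: Σ corner-gray over 7 cells = 3253  → 7.6979
row 1: Σ corner-gray over 7 cells = 3496  → 8.2730
row 2: Σ corner-gray over 7 cells = 3751  → 8.8764
row 3: Σ corner-gray over 7 cells = 3497  → 8.2753
row 4: Σ corner-gray over 7 cells = 3748  → 8.8693
row 5: Σ corner-gray over 7 cells = 3791  → 8.9710
row 6: Σ corner-gray over 7 cells = 3507  → 8.2990
row 7: Σ corner-gray over 7 cells = 3119  → 7.3808
row 8: Σ corner-gray over 7 cells = 3800  → 8.9923
row 9: Σ corner-gray over 7 cells = 4403  → 10.4193
row 10: Σ corner-gray over 7 cells = 3785  → 8.9569
row 11: Σ corner-gray over 7 cells = 2788  → 6.5975
Σ rows: total corner-gray = 42938  → 101.6088 mm³

101.609


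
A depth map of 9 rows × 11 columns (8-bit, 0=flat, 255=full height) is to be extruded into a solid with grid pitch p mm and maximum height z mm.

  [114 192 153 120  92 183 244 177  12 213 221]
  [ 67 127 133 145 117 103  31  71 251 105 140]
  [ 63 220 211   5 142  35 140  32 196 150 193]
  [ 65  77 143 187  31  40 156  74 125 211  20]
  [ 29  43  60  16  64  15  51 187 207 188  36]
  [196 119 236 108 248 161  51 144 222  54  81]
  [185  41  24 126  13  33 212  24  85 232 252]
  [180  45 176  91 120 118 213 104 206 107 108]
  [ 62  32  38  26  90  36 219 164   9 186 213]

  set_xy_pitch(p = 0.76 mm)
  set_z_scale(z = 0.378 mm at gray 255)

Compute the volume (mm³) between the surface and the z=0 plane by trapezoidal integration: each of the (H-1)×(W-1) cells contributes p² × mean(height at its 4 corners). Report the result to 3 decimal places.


8.095

height_mm = gray/255 × 0.378; cell vol = 0.76² × mean(4 corners)
unit = 0.76² × 0.378 / (4×255) = 0.000214052 mm³ per gray-sum
row 0: Σ corner-gray over 10 cells = 5480  → 1.1730
row 1: Σ corner-gray over 10 cells = 4891  → 1.0469
row 2: Σ corner-gray over 10 cells = 4691  → 1.0041
row 3: Σ corner-gray over 10 cells = 3900  → 0.8348
row 4: Σ corner-gray over 10 cells = 4690  → 1.0039
row 5: Σ corner-gray over 10 cells = 4980  → 1.0660
row 6: Σ corner-gray over 10 cells = 4665  → 0.9986
row 7: Σ corner-gray over 10 cells = 4523  → 0.9682
Σ rows: total corner-gray = 37820  → 8.0954 mm³


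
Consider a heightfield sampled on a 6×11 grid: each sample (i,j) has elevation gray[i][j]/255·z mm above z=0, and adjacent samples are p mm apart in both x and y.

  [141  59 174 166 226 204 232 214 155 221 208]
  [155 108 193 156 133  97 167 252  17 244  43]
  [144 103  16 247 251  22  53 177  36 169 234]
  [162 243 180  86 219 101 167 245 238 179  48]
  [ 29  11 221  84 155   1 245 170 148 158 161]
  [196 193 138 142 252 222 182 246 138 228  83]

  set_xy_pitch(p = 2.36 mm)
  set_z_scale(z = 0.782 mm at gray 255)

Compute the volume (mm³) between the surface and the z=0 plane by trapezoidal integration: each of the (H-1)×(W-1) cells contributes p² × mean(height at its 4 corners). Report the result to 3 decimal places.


130.372

height_mm = gray/255 × 0.782; cell vol = 2.36² × mean(4 corners)
unit = 2.36² × 0.782 / (4×255) = 0.00427003 mm³ per gray-sum
row 0: Σ corner-gray over 10 cells = 6583  → 28.1096
row 1: Σ corner-gray over 10 cells = 5458  → 23.3058
row 2: Σ corner-gray over 10 cells = 6052  → 25.8422
row 3: Σ corner-gray over 10 cells = 6102  → 26.0557
row 4: Σ corner-gray over 10 cells = 6337  → 27.0592
Σ rows: total corner-gray = 30532  → 130.3725 mm³


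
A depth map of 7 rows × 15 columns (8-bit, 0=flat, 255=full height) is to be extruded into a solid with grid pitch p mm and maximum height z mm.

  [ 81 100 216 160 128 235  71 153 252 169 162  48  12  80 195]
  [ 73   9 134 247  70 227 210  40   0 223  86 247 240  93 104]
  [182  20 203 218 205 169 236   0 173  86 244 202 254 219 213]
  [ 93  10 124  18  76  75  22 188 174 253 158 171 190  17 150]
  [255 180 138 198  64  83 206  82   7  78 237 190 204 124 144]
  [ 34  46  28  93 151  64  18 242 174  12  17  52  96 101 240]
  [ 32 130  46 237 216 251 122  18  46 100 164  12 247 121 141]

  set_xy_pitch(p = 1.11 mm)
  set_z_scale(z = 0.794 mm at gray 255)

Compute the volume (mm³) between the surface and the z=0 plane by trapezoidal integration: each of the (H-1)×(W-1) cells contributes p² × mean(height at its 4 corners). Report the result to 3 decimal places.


height_mm = gray/255 × 0.794; cell vol = 1.11² × mean(4 corners)
unit = 1.11² × 0.794 / (4×255) = 0.000959105 mm³ per gray-sum
row 0: Σ corner-gray over 14 cells = 7677  → 7.3631
row 1: Σ corner-gray over 14 cells = 8682  → 8.3270
row 2: Σ corner-gray over 14 cells = 8048  → 7.7189
row 3: Σ corner-gray over 14 cells = 7176  → 6.8825
row 4: Σ corner-gray over 14 cells = 6443  → 6.1795
row 5: Σ corner-gray over 14 cells = 6055  → 5.8074
Σ rows: total corner-gray = 44081  → 42.2783 mm³

42.278


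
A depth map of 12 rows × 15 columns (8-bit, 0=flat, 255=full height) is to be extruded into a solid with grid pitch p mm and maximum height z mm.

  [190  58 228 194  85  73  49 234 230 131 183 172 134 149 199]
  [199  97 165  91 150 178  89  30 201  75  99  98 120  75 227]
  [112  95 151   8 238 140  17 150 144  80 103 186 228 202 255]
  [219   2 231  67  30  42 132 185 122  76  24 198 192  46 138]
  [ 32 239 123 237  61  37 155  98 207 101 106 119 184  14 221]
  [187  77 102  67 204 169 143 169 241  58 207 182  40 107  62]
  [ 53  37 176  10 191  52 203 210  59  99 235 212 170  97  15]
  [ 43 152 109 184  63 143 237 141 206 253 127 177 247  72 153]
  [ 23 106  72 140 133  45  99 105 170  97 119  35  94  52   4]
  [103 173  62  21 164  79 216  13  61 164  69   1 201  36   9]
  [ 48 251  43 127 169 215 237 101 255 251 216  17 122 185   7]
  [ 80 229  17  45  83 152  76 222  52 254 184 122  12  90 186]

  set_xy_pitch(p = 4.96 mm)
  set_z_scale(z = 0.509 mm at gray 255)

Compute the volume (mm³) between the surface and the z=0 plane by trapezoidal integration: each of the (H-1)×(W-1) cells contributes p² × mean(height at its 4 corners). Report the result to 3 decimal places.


959.042

height_mm = gray/255 × 0.509; cell vol = 4.96² × mean(4 corners)
unit = 4.96² × 0.509 / (4×255) = 0.0122767 mm³ per gray-sum
row 0: Σ corner-gray over 14 cells = 7591  → 93.1923
row 1: Σ corner-gray over 14 cells = 7213  → 88.5517
row 2: Σ corner-gray over 14 cells = 6902  → 84.7337
row 3: Σ corner-gray over 14 cells = 6666  → 81.8364
row 4: Σ corner-gray over 14 cells = 7396  → 90.7983
row 5: Σ corner-gray over 14 cells = 7351  → 90.2459
row 6: Σ corner-gray over 14 cells = 7988  → 98.0661
row 7: Σ corner-gray over 14 cells = 6979  → 85.6790
row 8: Σ corner-gray over 14 cells = 5193  → 63.7528
row 9: Σ corner-gray over 14 cells = 7065  → 86.7347
row 10: Σ corner-gray over 14 cells = 7775  → 95.4512
Σ rows: total corner-gray = 78119  → 959.0420 mm³


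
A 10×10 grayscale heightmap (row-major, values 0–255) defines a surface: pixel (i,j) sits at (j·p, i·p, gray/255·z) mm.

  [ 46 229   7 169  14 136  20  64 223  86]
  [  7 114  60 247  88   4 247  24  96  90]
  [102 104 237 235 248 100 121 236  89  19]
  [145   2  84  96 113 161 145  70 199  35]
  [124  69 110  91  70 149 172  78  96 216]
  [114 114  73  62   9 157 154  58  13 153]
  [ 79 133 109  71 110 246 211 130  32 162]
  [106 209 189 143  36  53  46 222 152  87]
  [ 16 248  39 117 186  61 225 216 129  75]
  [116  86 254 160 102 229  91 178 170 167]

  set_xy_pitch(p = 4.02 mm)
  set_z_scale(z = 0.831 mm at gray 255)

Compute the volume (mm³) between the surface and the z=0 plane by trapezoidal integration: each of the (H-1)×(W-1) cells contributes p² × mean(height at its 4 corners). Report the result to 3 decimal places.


518.358

height_mm = gray/255 × 0.831; cell vol = 4.02² × mean(4 corners)
unit = 4.02² × 0.831 / (4×255) = 0.013166 mm³ per gray-sum
row 0: Σ corner-gray over 9 cells = 3713  → 48.8853
row 1: Σ corner-gray over 9 cells = 4718  → 62.1171
row 2: Σ corner-gray over 9 cells = 4781  → 62.9465
row 3: Σ corner-gray over 9 cells = 3930  → 51.7423
row 4: Σ corner-gray over 9 cells = 3557  → 46.8314
row 5: Σ corner-gray over 9 cells = 3872  → 50.9786
row 6: Σ corner-gray over 9 cells = 4618  → 60.8005
row 7: Σ corner-gray over 9 cells = 4826  → 63.5390
row 8: Σ corner-gray over 9 cells = 5356  → 70.5170
Σ rows: total corner-gray = 39371  → 518.3575 mm³


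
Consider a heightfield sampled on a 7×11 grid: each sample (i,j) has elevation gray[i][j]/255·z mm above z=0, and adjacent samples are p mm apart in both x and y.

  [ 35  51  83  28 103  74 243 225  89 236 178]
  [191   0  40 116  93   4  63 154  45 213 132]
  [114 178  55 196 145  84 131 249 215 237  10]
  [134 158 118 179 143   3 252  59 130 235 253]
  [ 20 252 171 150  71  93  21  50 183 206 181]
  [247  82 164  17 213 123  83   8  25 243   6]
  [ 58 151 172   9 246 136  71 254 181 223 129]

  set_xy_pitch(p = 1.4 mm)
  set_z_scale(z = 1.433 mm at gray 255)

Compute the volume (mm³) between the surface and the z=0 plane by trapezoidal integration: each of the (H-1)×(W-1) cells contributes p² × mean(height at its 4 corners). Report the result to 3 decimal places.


84.607

height_mm = gray/255 × 1.433; cell vol = 1.4² × mean(4 corners)
unit = 1.4² × 1.433 / (4×255) = 0.00275361 mm³ per gray-sum
row 0: Σ corner-gray over 10 cells = 4256  → 11.7194
row 1: Σ corner-gray over 10 cells = 4883  → 13.4459
row 2: Σ corner-gray over 10 cells = 6045  → 16.6456
row 3: Σ corner-gray over 10 cells = 5536  → 15.2440
row 4: Σ corner-gray over 10 cells = 4764  → 13.1182
row 5: Σ corner-gray over 10 cells = 5242  → 14.4344
Σ rows: total corner-gray = 30726  → 84.6074 mm³


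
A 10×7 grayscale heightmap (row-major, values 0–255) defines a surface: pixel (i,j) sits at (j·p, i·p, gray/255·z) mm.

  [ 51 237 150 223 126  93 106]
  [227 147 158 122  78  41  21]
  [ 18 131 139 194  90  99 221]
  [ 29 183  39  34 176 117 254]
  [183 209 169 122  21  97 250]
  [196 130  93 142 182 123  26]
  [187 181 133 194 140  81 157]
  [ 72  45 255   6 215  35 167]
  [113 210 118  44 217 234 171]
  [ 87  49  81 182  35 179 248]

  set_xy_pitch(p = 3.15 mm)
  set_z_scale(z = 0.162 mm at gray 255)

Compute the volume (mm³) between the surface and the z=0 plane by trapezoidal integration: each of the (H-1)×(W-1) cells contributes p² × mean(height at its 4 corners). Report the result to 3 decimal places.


44.696

height_mm = gray/255 × 0.162; cell vol = 3.15² × mean(4 corners)
unit = 3.15² × 0.162 / (4×255) = 0.00157593 mm³ per gray-sum
row 0: Σ corner-gray over 6 cells = 3155  → 4.9720
row 1: Σ corner-gray over 6 cells = 2885  → 4.5465
row 2: Σ corner-gray over 6 cells = 2926  → 4.6112
row 3: Σ corner-gray over 6 cells = 3050  → 4.8066
row 4: Σ corner-gray over 6 cells = 3231  → 5.0918
row 5: Σ corner-gray over 6 cells = 3364  → 5.3014
row 6: Σ corner-gray over 6 cells = 3153  → 4.9689
row 7: Σ corner-gray over 6 cells = 3281  → 5.1706
row 8: Σ corner-gray over 6 cells = 3317  → 5.2273
Σ rows: total corner-gray = 28362  → 44.6964 mm³


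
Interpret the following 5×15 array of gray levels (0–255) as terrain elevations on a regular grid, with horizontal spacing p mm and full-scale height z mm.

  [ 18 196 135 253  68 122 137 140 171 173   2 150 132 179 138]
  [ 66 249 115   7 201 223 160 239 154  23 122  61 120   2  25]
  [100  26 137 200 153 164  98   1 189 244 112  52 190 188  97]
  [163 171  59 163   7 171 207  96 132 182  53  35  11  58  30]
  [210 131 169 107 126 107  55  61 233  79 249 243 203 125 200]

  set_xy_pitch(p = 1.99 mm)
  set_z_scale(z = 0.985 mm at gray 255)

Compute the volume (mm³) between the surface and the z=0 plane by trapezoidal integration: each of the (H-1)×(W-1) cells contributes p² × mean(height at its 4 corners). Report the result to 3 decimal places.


height_mm = gray/255 × 0.985; cell vol = 1.99² × mean(4 corners)
unit = 1.99² × 0.985 / (4×255) = 0.00382421 mm³ per gray-sum
row 0: Σ corner-gray over 14 cells = 7315  → 27.9741
row 1: Σ corner-gray over 14 cells = 7148  → 27.3355
row 2: Σ corner-gray over 14 cells = 6588  → 25.1939
row 3: Σ corner-gray over 14 cells = 7069  → 27.0334
Σ rows: total corner-gray = 28120  → 107.5369 mm³

107.537


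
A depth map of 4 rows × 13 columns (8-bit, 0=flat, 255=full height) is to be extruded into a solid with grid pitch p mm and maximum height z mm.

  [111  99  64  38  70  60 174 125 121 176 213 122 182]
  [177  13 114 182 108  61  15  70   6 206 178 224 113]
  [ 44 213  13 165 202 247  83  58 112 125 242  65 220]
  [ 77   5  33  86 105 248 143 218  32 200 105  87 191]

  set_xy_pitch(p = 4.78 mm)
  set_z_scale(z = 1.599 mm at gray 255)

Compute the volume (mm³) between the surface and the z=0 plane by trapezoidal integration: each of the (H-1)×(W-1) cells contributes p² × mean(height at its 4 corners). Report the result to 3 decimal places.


height_mm = gray/255 × 1.599; cell vol = 4.78² × mean(4 corners)
unit = 4.78² × 1.599 / (4×255) = 0.0358182 mm³ per gray-sum
row 0: Σ corner-gray over 12 cells = 5461  → 195.6033
row 1: Σ corner-gray over 12 cells = 5958  → 213.4050
row 2: Σ corner-gray over 12 cells = 6106  → 218.7061
Σ rows: total corner-gray = 17525  → 627.7144 mm³

627.714


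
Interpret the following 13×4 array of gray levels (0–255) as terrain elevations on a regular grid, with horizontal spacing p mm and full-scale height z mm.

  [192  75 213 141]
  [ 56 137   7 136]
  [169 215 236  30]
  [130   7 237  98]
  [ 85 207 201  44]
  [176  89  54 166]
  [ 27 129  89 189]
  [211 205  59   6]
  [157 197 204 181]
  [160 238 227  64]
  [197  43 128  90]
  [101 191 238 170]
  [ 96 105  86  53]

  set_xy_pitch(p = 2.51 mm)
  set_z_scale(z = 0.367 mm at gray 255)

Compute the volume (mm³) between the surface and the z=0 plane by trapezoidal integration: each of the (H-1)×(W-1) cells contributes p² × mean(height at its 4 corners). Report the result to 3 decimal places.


height_mm = gray/255 × 0.367; cell vol = 2.51² × mean(4 corners)
unit = 2.51² × 0.367 / (4×255) = 0.0022668 mm³ per gray-sum
row 0: Σ corner-gray over 3 cells = 1389  → 3.1486
row 1: Σ corner-gray over 3 cells = 1581  → 3.5838
row 2: Σ corner-gray over 3 cells = 1817  → 4.1188
row 3: Σ corner-gray over 3 cells = 1661  → 3.7652
row 4: Σ corner-gray over 3 cells = 1573  → 3.5657
row 5: Σ corner-gray over 3 cells = 1280  → 2.9015
row 6: Σ corner-gray over 3 cells = 1397  → 3.1667
row 7: Σ corner-gray over 3 cells = 1885  → 4.2729
row 8: Σ corner-gray over 3 cells = 2294  → 5.2000
row 9: Σ corner-gray over 3 cells = 1783  → 4.0417
row 10: Σ corner-gray over 3 cells = 1758  → 3.9850
row 11: Σ corner-gray over 3 cells = 1660  → 3.7629
Σ rows: total corner-gray = 20078  → 45.5128 mm³

45.513


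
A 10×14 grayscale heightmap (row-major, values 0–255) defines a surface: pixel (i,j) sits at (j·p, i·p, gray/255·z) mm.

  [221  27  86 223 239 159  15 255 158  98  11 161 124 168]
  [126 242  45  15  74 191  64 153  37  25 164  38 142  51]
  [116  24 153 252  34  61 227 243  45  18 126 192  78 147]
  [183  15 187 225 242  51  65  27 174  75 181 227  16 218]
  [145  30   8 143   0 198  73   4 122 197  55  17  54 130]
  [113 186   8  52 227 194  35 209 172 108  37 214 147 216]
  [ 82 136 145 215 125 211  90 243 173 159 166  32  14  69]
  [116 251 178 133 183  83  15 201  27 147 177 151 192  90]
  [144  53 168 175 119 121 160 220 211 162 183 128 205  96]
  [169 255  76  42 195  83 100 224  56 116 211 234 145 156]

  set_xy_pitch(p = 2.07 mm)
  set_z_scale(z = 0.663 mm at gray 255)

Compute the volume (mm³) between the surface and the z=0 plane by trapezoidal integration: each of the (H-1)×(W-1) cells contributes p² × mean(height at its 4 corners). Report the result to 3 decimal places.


165.061

height_mm = gray/255 × 0.663; cell vol = 2.07² × mean(4 corners)
unit = 2.07² × 0.663 / (4×255) = 0.00278518 mm³ per gray-sum
row 0: Σ corner-gray over 13 cells = 6058  → 16.8727
row 1: Σ corner-gray over 13 cells = 5726  → 15.9480
row 2: Σ corner-gray over 13 cells = 6540  → 18.2151
row 3: Σ corner-gray over 13 cells = 5448  → 15.1737
row 4: Σ corner-gray over 13 cells = 5584  → 15.5525
row 5: Σ corner-gray over 13 cells = 7076  → 19.7080
row 6: Σ corner-gray over 13 cells = 7251  → 20.1954
row 7: Σ corner-gray over 13 cells = 7732  → 21.5351
row 8: Σ corner-gray over 13 cells = 7849  → 21.8609
Σ rows: total corner-gray = 59264  → 165.0612 mm³


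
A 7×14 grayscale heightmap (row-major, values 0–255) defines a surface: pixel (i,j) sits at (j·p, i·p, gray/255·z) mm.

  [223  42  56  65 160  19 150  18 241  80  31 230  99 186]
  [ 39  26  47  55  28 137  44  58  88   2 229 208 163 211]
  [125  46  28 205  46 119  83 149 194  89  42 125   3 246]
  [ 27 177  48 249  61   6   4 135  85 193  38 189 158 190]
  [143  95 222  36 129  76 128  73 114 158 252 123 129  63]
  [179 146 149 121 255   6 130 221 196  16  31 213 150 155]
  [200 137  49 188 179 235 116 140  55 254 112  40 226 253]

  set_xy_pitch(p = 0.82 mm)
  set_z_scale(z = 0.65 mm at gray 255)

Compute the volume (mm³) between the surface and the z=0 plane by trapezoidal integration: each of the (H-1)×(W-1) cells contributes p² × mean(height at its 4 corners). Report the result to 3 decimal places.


15.582

height_mm = gray/255 × 0.65; cell vol = 0.82² × mean(4 corners)
unit = 0.82² × 0.65 / (4×255) = 0.00042849 mm³ per gray-sum
row 0: Σ corner-gray over 13 cells = 5211  → 2.2329
row 1: Σ corner-gray over 13 cells = 5049  → 2.1634
row 2: Σ corner-gray over 13 cells = 5532  → 2.3704
row 3: Σ corner-gray over 13 cells = 6179  → 2.6476
row 4: Σ corner-gray over 13 cells = 6878  → 2.9472
row 5: Σ corner-gray over 13 cells = 7517  → 3.2210
Σ rows: total corner-gray = 36366  → 15.5825 mm³


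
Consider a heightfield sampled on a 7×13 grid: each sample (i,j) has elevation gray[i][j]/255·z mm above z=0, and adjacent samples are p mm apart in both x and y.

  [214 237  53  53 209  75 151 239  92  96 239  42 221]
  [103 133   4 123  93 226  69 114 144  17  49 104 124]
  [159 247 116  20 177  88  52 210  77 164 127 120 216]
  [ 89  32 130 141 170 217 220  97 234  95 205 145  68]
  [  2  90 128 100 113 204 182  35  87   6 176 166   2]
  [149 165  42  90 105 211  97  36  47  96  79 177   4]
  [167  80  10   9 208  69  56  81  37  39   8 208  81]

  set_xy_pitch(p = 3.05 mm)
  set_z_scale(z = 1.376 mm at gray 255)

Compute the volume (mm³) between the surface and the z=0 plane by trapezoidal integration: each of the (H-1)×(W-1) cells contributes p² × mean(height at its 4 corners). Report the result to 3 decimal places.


419.961

height_mm = gray/255 × 1.376; cell vol = 3.05² × mean(4 corners)
unit = 3.05² × 1.376 / (4×255) = 0.0125493 mm³ per gray-sum
row 0: Σ corner-gray over 12 cells = 5786  → 72.6100
row 1: Σ corner-gray over 12 cells = 5550  → 69.6484
row 2: Σ corner-gray over 12 cells = 6700  → 84.0800
row 3: Σ corner-gray over 12 cells = 6107  → 76.6383
row 4: Σ corner-gray over 12 cells = 5021  → 63.0098
row 5: Σ corner-gray over 12 cells = 4301  → 53.9743
Σ rows: total corner-gray = 33465  → 419.9608 mm³


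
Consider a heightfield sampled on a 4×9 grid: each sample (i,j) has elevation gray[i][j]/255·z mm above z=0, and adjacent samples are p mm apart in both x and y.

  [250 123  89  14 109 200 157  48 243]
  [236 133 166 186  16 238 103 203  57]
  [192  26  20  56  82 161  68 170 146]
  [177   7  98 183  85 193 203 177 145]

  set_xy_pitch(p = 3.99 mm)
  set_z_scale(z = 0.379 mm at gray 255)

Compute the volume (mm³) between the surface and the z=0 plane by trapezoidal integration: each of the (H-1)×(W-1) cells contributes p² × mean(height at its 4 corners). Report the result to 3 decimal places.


70.754

height_mm = gray/255 × 0.379; cell vol = 3.99² × mean(4 corners)
unit = 3.99² × 0.379 / (4×255) = 0.00591541 mm³ per gray-sum
row 0: Σ corner-gray over 8 cells = 4356  → 25.7675
row 1: Σ corner-gray over 8 cells = 3887  → 22.9932
row 2: Σ corner-gray over 8 cells = 3718  → 21.9935
Σ rows: total corner-gray = 11961  → 70.7542 mm³


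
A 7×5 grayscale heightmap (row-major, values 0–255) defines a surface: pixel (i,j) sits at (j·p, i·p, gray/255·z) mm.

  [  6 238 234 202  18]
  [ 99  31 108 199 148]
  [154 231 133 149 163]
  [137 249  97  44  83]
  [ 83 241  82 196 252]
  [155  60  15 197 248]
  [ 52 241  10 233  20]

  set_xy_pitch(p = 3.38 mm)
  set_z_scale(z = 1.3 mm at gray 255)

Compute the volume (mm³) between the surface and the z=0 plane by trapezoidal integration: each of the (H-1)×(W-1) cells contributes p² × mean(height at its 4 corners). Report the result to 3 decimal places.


197.790

height_mm = gray/255 × 1.3; cell vol = 3.38² × mean(4 corners)
unit = 3.38² × 1.3 / (4×255) = 0.0145605 mm³ per gray-sum
row 0: Σ corner-gray over 4 cells = 2295  → 33.4164
row 1: Σ corner-gray over 4 cells = 2266  → 32.9941
row 2: Σ corner-gray over 4 cells = 2343  → 34.1153
row 3: Σ corner-gray over 4 cells = 2373  → 34.5521
row 4: Σ corner-gray over 4 cells = 2320  → 33.7804
row 5: Σ corner-gray over 4 cells = 1987  → 28.9317
Σ rows: total corner-gray = 13584  → 197.7900 mm³


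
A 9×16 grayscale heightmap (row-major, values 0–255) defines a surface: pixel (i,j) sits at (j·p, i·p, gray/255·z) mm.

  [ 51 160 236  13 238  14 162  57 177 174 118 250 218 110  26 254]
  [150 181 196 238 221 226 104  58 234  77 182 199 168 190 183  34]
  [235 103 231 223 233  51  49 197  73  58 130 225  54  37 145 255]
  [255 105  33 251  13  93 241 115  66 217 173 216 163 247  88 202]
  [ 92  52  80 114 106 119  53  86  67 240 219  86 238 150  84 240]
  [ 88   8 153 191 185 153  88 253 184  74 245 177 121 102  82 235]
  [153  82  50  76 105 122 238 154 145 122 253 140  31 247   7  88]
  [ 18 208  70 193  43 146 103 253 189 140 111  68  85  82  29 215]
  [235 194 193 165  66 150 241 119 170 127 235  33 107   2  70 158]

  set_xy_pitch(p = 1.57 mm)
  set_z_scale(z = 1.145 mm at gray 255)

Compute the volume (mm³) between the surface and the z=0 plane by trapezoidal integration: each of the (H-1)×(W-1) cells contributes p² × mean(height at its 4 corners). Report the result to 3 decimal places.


184.900

height_mm = gray/255 × 1.145; cell vol = 1.57² × mean(4 corners)
unit = 1.57² × 1.145 / (4×255) = 0.00276697 mm³ per gray-sum
row 0: Σ corner-gray over 15 cells = 9309  → 25.7577
row 1: Σ corner-gray over 15 cells = 9206  → 25.4727
row 2: Σ corner-gray over 15 cells = 8607  → 23.8153
row 3: Σ corner-gray over 15 cells = 8219  → 22.7417
row 4: Σ corner-gray over 15 cells = 8075  → 22.3433
row 5: Σ corner-gray over 15 cells = 8140  → 22.5231
row 6: Σ corner-gray over 15 cells = 7458  → 20.6361
row 7: Σ corner-gray over 15 cells = 7810  → 21.6100
Σ rows: total corner-gray = 66824  → 184.9001 mm³
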